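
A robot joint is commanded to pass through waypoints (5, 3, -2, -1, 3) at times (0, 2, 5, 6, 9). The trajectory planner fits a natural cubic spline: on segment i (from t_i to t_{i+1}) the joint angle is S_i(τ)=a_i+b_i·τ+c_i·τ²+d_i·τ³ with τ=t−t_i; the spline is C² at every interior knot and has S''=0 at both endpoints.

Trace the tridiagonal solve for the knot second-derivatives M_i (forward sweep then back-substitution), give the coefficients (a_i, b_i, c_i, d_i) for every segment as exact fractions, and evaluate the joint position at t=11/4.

  seg 0: a=5 b=-58/93 c=0 d=-35/372
  seg 1: a=3 b=-163/93 c=-35/62 d=331/1674
  seg 2: a=-2 b=37/186 c=113/93 d=-77/186
  seg 3: a=-1 b=43/31 c=-5/186 d=5/1674
S(11/4) = 5759/3968

Δ: Δ0=-1, Δ1=-5/3, Δ2=1, Δ3=4/3
row 1: diag=10, rhs=-4; c'=3/10, d'=-2/5
row 2: denom=8−3·3/10=71/10; d'=(16−3·-2/5)/(71/10)=172/71
row 3: denom=8−1·10/71=558/71; d'=(2−1·172/71)/(558/71)=-5/93
back: M3=-5/93
back: M2=172/71−10/71·-5/93=226/93
back: M1=-2/5−3/10·226/93=-35/31
M: M0=0, M1=-35/31, M2=226/93, M3=-5/93, M4=0
seg 0: a=5, c=M0/2=0, d=(M1−M0)/(6·2)=-35/372, b=Δ0−h0·(2M0+M1)/6=-58/93
seg 1: a=3, c=M1/2=-35/62, d=(M2−M1)/(6·3)=331/1674, b=Δ1−h1·(2M1+M2)/6=-163/93
seg 2: a=-2, c=M2/2=113/93, d=(M3−M2)/(6·1)=-77/186, b=Δ2−h2·(2M2+M3)/6=37/186
seg 3: a=-1, c=M3/2=-5/186, d=(M4−M3)/(6·3)=5/1674, b=Δ3−h3·(2M3+M4)/6=43/31
t_q=11/4 → seg 1, τ=3/4; S=3+-163/93·τ+-35/62·τ²+331/1674·τ³=5759/3968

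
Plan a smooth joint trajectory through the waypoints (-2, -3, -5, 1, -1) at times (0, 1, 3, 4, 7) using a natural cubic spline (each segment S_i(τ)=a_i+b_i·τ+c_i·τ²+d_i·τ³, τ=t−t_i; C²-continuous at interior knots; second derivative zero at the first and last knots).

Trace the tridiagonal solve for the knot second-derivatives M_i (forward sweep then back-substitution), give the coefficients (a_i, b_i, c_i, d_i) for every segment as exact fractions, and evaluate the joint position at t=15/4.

  seg 0: a=-2 b=-187/375 c=0 d=-188/375
  seg 1: a=-3 b=-751/375 c=-188/125 d=376/375
  seg 2: a=-5 b=301/75 c=564/125 d=-947/375
  seg 3: a=1 b=2048/375 c=-383/125 d=383/1125
S(15/4) = -4139/8000

Δ: Δ0=-1, Δ1=-1, Δ2=6, Δ3=-2/3
row 1: diag=6, rhs=0; c'=1/3, d'=0
row 2: denom=6−2·1/3=16/3; d'=(42−2·0)/(16/3)=63/8
row 3: denom=8−1·3/16=125/16; d'=(-40−1·63/8)/(125/16)=-766/125
back: M3=-766/125
back: M2=63/8−3/16·-766/125=1128/125
back: M1=0−1/3·1128/125=-376/125
M: M0=0, M1=-376/125, M2=1128/125, M3=-766/125, M4=0
seg 0: a=-2, c=M0/2=0, d=(M1−M0)/(6·1)=-188/375, b=Δ0−h0·(2M0+M1)/6=-187/375
seg 1: a=-3, c=M1/2=-188/125, d=(M2−M1)/(6·2)=376/375, b=Δ1−h1·(2M1+M2)/6=-751/375
seg 2: a=-5, c=M2/2=564/125, d=(M3−M2)/(6·1)=-947/375, b=Δ2−h2·(2M2+M3)/6=301/75
seg 3: a=1, c=M3/2=-383/125, d=(M4−M3)/(6·3)=383/1125, b=Δ3−h3·(2M3+M4)/6=2048/375
t_q=15/4 → seg 2, τ=3/4; S=-5+301/75·τ+564/125·τ²+-947/375·τ³=-4139/8000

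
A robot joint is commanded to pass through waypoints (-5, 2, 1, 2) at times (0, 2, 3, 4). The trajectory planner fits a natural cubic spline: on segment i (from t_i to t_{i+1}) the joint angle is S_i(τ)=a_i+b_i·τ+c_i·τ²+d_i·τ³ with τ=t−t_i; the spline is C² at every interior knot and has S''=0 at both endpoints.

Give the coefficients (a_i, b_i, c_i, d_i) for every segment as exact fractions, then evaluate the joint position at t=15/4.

Δ: Δ0=7/2, Δ1=-1, Δ2=1
row 1: diag=6, rhs=-27; c'=1/6, d'=-9/2
row 2: denom=4−1·1/6=23/6; d'=(12−1·-9/2)/(23/6)=99/23
back: M2=99/23
back: M1=-9/2−1/6·99/23=-120/23
M: M0=0, M1=-120/23, M2=99/23, M3=0
seg 0: a=-5, c=M0/2=0, d=(M1−M0)/(6·2)=-10/23, b=Δ0−h0·(2M0+M1)/6=241/46
seg 1: a=2, c=M1/2=-60/23, d=(M2−M1)/(6·1)=73/46, b=Δ1−h1·(2M1+M2)/6=1/46
seg 2: a=1, c=M2/2=99/46, d=(M3−M2)/(6·1)=-33/46, b=Δ2−h2·(2M2+M3)/6=-10/23
t_q=15/4 → seg 2, τ=3/4; S=1+-10/23·τ+99/46·τ²+-33/46·τ³=4657/2944

  seg 0: a=-5 b=241/46 c=0 d=-10/23
  seg 1: a=2 b=1/46 c=-60/23 d=73/46
  seg 2: a=1 b=-10/23 c=99/46 d=-33/46
S(15/4) = 4657/2944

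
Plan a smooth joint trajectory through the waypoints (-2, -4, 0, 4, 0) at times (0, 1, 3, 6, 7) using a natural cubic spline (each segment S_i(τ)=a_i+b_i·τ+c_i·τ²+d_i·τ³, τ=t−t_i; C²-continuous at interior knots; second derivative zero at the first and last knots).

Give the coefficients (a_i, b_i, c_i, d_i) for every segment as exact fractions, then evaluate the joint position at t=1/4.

  seg 0: a=-2 b=-8/3 c=0 d=2/3
  seg 1: a=-4 b=-2/3 c=2 d=-1/3
  seg 2: a=0 b=10/3 c=0 d=-2/9
  seg 3: a=4 b=-8/3 c=-2 d=2/3
S(1/4) = -85/32

Δ: Δ0=-2, Δ1=2, Δ2=4/3, Δ3=-4
row 1: diag=6, rhs=24; c'=1/3, d'=4
row 2: denom=10−2·1/3=28/3; d'=(-4−2·4)/(28/3)=-9/7
row 3: denom=8−3·9/28=197/28; d'=(-32−3·-9/7)/(197/28)=-4
back: M3=-4
back: M2=-9/7−9/28·-4=0
back: M1=4−1/3·0=4
M: M0=0, M1=4, M2=0, M3=-4, M4=0
seg 0: a=-2, c=M0/2=0, d=(M1−M0)/(6·1)=2/3, b=Δ0−h0·(2M0+M1)/6=-8/3
seg 1: a=-4, c=M1/2=2, d=(M2−M1)/(6·2)=-1/3, b=Δ1−h1·(2M1+M2)/6=-2/3
seg 2: a=0, c=M2/2=0, d=(M3−M2)/(6·3)=-2/9, b=Δ2−h2·(2M2+M3)/6=10/3
seg 3: a=4, c=M3/2=-2, d=(M4−M3)/(6·1)=2/3, b=Δ3−h3·(2M3+M4)/6=-8/3
t_q=1/4 → seg 0, τ=1/4; S=-2+-8/3·τ+0·τ²+2/3·τ³=-85/32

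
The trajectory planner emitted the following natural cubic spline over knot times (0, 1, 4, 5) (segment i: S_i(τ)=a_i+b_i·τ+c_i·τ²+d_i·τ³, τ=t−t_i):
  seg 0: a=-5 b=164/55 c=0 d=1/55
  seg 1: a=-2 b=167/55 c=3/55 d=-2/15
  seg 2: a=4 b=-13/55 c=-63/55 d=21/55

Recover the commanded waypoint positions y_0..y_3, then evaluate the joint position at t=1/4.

y_0 = S_0(0) = a_0 = -5
y_1 = S_1(0) = a_1 = -2
y_2 = S_2(0) = a_2 = 4
y_3 = S_2(1) = 3
t_q=1/4 is in segment 0 (τ=1/4); S_0(τ)=-2995/704

y_0=-5 y_1=-2 y_2=4 y_3=3
S(1/4) = -2995/704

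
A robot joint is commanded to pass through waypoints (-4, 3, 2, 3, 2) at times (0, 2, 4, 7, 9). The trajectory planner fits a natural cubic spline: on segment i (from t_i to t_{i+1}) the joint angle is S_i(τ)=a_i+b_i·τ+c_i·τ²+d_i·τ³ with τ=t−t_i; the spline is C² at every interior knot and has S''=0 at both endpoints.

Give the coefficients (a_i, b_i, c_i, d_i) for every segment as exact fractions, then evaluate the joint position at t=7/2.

Δ: Δ0=7/2, Δ1=-1/2, Δ2=1/3, Δ3=-1/2
row 1: diag=8, rhs=-24; c'=1/4, d'=-3
row 2: denom=10−2·1/4=19/2; d'=(5−2·-3)/(19/2)=22/19
row 3: denom=10−3·6/19=172/19; d'=(-5−3·22/19)/(172/19)=-161/172
back: M3=-161/172
back: M2=22/19−6/19·-161/172=125/86
back: M1=-3−1/4·125/86=-1157/344
M: M0=0, M1=-1157/344, M2=125/86, M3=-161/172, M4=0
seg 0: a=-4, c=M0/2=0, d=(M1−M0)/(6·2)=-1157/4128, b=Δ0−h0·(2M0+M1)/6=4769/1032
seg 1: a=3, c=M1/2=-1157/688, d=(M2−M1)/(6·2)=1657/4128, b=Δ1−h1·(2M1+M2)/6=649/516
seg 2: a=2, c=M2/2=125/172, d=(M3−M2)/(6·3)=-137/1032, b=Δ2−h2·(2M2+M3)/6=-673/1032
seg 3: a=3, c=M3/2=-161/344, d=(M4−M3)/(6·2)=161/2064, b=Δ3−h3·(2M3+M4)/6=16/129
t_q=7/2 → seg 1, τ=3/2; S=3+649/516·τ+-1157/688·τ²+1657/4128·τ³=27053/11008

  seg 0: a=-4 b=4769/1032 c=0 d=-1157/4128
  seg 1: a=3 b=649/516 c=-1157/688 d=1657/4128
  seg 2: a=2 b=-673/1032 c=125/172 d=-137/1032
  seg 3: a=3 b=16/129 c=-161/344 d=161/2064
S(7/2) = 27053/11008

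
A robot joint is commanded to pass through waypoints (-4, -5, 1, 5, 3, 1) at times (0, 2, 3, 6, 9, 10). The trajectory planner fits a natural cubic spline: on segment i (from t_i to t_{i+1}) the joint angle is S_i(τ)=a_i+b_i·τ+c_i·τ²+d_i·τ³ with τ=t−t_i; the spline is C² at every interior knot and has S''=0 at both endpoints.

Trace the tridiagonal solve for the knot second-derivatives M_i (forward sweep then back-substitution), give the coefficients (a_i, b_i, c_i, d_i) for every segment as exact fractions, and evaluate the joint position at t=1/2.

  seg 0: a=-4 b=-21361/7314 c=0 d=2213/3657
  seg 1: a=-5 b=31751/7314 c=4426/1219 d=-14423/7314
  seg 2: a=1 b=20797/3657 c=-5571/2438 d=2033/7314
  seg 3: a=5 b=-3793/7314 c=264/1219 d=-1945/21942
  seg 4: a=3 b=-5897/3657 c=-1417/2438 d=1417/7314
S(1/2) = -52511/9752

Δ: Δ0=-1/2, Δ1=6, Δ2=4/3, Δ3=-2/3, Δ4=-2
row 1: diag=6, rhs=39; c'=1/6, d'=13/2
row 2: denom=8−1·1/6=47/6; d'=(-28−1·13/2)/(47/6)=-207/47
row 3: denom=12−3·18/47=510/47; d'=(-12−3·-207/47)/(510/47)=19/170
row 4: denom=8−3·47/170=1219/170; d'=(-8−3·19/170)/(1219/170)=-1417/1219
back: M4=-1417/1219
back: M3=19/170−47/170·-1417/1219=528/1219
back: M2=-207/47−18/47·528/1219=-5571/1219
back: M1=13/2−1/6·-5571/1219=8852/1219
M: M0=0, M1=8852/1219, M2=-5571/1219, M3=528/1219, M4=-1417/1219, M5=0
seg 0: a=-4, c=M0/2=0, d=(M1−M0)/(6·2)=2213/3657, b=Δ0−h0·(2M0+M1)/6=-21361/7314
seg 1: a=-5, c=M1/2=4426/1219, d=(M2−M1)/(6·1)=-14423/7314, b=Δ1−h1·(2M1+M2)/6=31751/7314
seg 2: a=1, c=M2/2=-5571/2438, d=(M3−M2)/(6·3)=2033/7314, b=Δ2−h2·(2M2+M3)/6=20797/3657
seg 3: a=5, c=M3/2=264/1219, d=(M4−M3)/(6·3)=-1945/21942, b=Δ3−h3·(2M3+M4)/6=-3793/7314
seg 4: a=3, c=M4/2=-1417/2438, d=(M5−M4)/(6·1)=1417/7314, b=Δ4−h4·(2M4+M5)/6=-5897/3657
t_q=1/2 → seg 0, τ=1/2; S=-4+-21361/7314·τ+0·τ²+2213/3657·τ³=-52511/9752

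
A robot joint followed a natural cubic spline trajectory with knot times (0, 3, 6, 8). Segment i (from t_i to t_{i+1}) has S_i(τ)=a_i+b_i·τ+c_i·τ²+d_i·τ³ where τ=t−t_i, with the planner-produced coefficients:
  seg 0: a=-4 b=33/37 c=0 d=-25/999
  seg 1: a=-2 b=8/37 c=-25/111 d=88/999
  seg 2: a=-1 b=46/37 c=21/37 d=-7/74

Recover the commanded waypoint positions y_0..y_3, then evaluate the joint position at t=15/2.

y_0=-4 y_1=-2 y_2=-1 y_3=3
S(15/2) = 1079/592

y_0 = S_0(0) = a_0 = -4
y_1 = S_1(0) = a_1 = -2
y_2 = S_2(0) = a_2 = -1
y_3 = S_2(2) = 3
t_q=15/2 is in segment 2 (τ=3/2); S_2(τ)=1079/592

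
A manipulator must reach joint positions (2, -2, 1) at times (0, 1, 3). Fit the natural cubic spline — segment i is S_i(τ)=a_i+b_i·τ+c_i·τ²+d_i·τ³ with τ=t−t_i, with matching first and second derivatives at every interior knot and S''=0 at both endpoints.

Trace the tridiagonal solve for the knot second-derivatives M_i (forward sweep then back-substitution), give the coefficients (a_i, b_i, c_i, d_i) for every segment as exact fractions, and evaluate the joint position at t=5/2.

Δ: Δ0=-4, Δ1=3/2
row 1: diag=6, rhs=33; c'=1/3, d'=11/2
back: M1=11/2
M: M0=0, M1=11/2, M2=0
seg 0: a=2, c=M0/2=0, d=(M1−M0)/(6·1)=11/12, b=Δ0−h0·(2M0+M1)/6=-59/12
seg 1: a=-2, c=M1/2=11/4, d=(M2−M1)/(6·2)=-11/24, b=Δ1−h1·(2M1+M2)/6=-13/6
t_q=5/2 → seg 1, τ=3/2; S=-2+-13/6·τ+11/4·τ²+-11/24·τ³=-39/64

  seg 0: a=2 b=-59/12 c=0 d=11/12
  seg 1: a=-2 b=-13/6 c=11/4 d=-11/24
S(5/2) = -39/64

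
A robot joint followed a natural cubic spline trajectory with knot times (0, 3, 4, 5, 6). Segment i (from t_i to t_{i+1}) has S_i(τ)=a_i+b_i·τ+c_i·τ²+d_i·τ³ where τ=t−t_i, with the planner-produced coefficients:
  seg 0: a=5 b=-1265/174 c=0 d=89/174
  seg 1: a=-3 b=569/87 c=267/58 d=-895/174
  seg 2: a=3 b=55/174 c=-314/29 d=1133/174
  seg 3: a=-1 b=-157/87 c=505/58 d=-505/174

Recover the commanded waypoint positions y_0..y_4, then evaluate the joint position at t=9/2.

y_0=5 y_1=-3 y_2=3 y_3=-1 y_4=3
S(9/2) = 587/464

y_0 = S_0(0) = a_0 = 5
y_1 = S_1(0) = a_1 = -3
y_2 = S_2(0) = a_2 = 3
y_3 = S_3(0) = a_3 = -1
y_4 = S_3(1) = 3
t_q=9/2 is in segment 2 (τ=1/2); S_2(τ)=587/464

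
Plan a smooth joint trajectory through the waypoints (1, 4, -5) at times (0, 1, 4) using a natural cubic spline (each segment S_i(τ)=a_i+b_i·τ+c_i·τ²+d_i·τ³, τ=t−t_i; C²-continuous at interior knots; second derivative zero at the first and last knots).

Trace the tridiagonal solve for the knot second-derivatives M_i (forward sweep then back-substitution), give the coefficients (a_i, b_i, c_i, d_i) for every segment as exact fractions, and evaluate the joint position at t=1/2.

Δ: Δ0=3, Δ1=-3
row 1: diag=8, rhs=-36; c'=3/8, d'=-9/2
back: M1=-9/2
M: M0=0, M1=-9/2, M2=0
seg 0: a=1, c=M0/2=0, d=(M1−M0)/(6·1)=-3/4, b=Δ0−h0·(2M0+M1)/6=15/4
seg 1: a=4, c=M1/2=-9/4, d=(M2−M1)/(6·3)=1/4, b=Δ1−h1·(2M1+M2)/6=3/2
t_q=1/2 → seg 0, τ=1/2; S=1+15/4·τ+0·τ²+-3/4·τ³=89/32

  seg 0: a=1 b=15/4 c=0 d=-3/4
  seg 1: a=4 b=3/2 c=-9/4 d=1/4
S(1/2) = 89/32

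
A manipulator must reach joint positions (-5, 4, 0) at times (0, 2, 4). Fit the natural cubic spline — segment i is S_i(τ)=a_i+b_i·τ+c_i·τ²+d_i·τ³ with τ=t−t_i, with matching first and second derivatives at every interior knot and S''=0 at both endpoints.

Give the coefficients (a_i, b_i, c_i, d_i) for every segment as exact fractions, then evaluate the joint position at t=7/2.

  seg 0: a=-5 b=49/8 c=0 d=-13/32
  seg 1: a=4 b=5/4 c=-39/16 d=13/32
S(7/2) = 451/256

Δ: Δ0=9/2, Δ1=-2
row 1: diag=8, rhs=-39; c'=1/4, d'=-39/8
back: M1=-39/8
M: M0=0, M1=-39/8, M2=0
seg 0: a=-5, c=M0/2=0, d=(M1−M0)/(6·2)=-13/32, b=Δ0−h0·(2M0+M1)/6=49/8
seg 1: a=4, c=M1/2=-39/16, d=(M2−M1)/(6·2)=13/32, b=Δ1−h1·(2M1+M2)/6=5/4
t_q=7/2 → seg 1, τ=3/2; S=4+5/4·τ+-39/16·τ²+13/32·τ³=451/256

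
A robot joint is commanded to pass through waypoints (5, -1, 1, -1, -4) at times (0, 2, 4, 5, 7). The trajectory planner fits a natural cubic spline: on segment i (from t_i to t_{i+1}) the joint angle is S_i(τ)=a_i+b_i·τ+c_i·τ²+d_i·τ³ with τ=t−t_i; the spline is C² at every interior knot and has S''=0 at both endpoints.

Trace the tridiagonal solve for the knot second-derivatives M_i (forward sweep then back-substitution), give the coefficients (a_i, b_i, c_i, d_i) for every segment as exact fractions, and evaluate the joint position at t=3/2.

Δ: Δ0=-3, Δ1=1, Δ2=-2, Δ3=-3/2
row 1: diag=8, rhs=24; c'=1/4, d'=3
row 2: denom=6−2·1/4=11/2; d'=(-18−2·3)/(11/2)=-48/11
row 3: denom=6−1·2/11=64/11; d'=(3−1·-48/11)/(64/11)=81/64
back: M3=81/64
back: M2=-48/11−2/11·81/64=-147/32
back: M1=3−1/4·-147/32=531/128
M: M0=0, M1=531/128, M2=-147/32, M3=81/64, M4=0
seg 0: a=5, c=M0/2=0, d=(M1−M0)/(6·2)=177/512, b=Δ0−h0·(2M0+M1)/6=-561/128
seg 1: a=-1, c=M1/2=531/256, d=(M2−M1)/(6·2)=-373/512, b=Δ1−h1·(2M1+M2)/6=-15/64
seg 2: a=1, c=M2/2=-147/64, d=(M3−M2)/(6·1)=125/128, b=Δ2−h2·(2M2+M3)/6=-87/128
seg 3: a=-1, c=M3/2=81/128, d=(M4−M3)/(6·2)=-27/256, b=Δ3−h3·(2M3+M4)/6=-75/32
t_q=3/2 → seg 0, τ=3/2; S=5+-561/128·τ+0·τ²+177/512·τ³=-1669/4096

  seg 0: a=5 b=-561/128 c=0 d=177/512
  seg 1: a=-1 b=-15/64 c=531/256 d=-373/512
  seg 2: a=1 b=-87/128 c=-147/64 d=125/128
  seg 3: a=-1 b=-75/32 c=81/128 d=-27/256
S(3/2) = -1669/4096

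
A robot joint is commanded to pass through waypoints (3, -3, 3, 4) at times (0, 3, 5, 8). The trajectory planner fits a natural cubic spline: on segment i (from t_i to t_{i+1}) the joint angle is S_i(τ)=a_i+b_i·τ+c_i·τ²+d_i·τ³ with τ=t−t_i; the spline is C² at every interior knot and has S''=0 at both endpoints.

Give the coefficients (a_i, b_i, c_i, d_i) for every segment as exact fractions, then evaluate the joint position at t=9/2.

  seg 0: a=3 b=-179/48 c=0 d=83/432
  seg 1: a=-3 b=35/24 c=83/48 d=-23/48
  seg 2: a=3 b=21/8 c=-55/48 d=55/432
S(9/2) = 187/128

Δ: Δ0=-2, Δ1=3, Δ2=1/3
row 1: diag=10, rhs=30; c'=1/5, d'=3
row 2: denom=10−2·1/5=48/5; d'=(-16−2·3)/(48/5)=-55/24
back: M2=-55/24
back: M1=3−1/5·-55/24=83/24
M: M0=0, M1=83/24, M2=-55/24, M3=0
seg 0: a=3, c=M0/2=0, d=(M1−M0)/(6·3)=83/432, b=Δ0−h0·(2M0+M1)/6=-179/48
seg 1: a=-3, c=M1/2=83/48, d=(M2−M1)/(6·2)=-23/48, b=Δ1−h1·(2M1+M2)/6=35/24
seg 2: a=3, c=M2/2=-55/48, d=(M3−M2)/(6·3)=55/432, b=Δ2−h2·(2M2+M3)/6=21/8
t_q=9/2 → seg 1, τ=3/2; S=-3+35/24·τ+83/48·τ²+-23/48·τ³=187/128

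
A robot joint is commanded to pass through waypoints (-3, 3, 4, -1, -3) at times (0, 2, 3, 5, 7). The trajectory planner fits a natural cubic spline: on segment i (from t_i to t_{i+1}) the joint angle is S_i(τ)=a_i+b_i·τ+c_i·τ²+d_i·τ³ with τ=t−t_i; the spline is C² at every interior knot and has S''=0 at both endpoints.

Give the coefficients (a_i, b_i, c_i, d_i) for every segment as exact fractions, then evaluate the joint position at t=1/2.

  seg 0: a=-3 b=441/128 c=0 d=-57/512
  seg 1: a=3 b=135/64 c=-171/256 d=-113/256
  seg 2: a=4 b=-141/256 c=-255/128 d=521/1024
  seg 3: a=-1 b=-309/128 c=543/512 d=-181/1024
S(1/2) = -5289/4096

Δ: Δ0=3, Δ1=1, Δ2=-5/2, Δ3=-1
row 1: diag=6, rhs=-12; c'=1/6, d'=-2
row 2: denom=6−1·1/6=35/6; d'=(-21−1·-2)/(35/6)=-114/35
row 3: denom=8−2·12/35=256/35; d'=(9−2·-114/35)/(256/35)=543/256
back: M3=543/256
back: M2=-114/35−12/35·543/256=-255/64
back: M1=-2−1/6·-255/64=-171/128
M: M0=0, M1=-171/128, M2=-255/64, M3=543/256, M4=0
seg 0: a=-3, c=M0/2=0, d=(M1−M0)/(6·2)=-57/512, b=Δ0−h0·(2M0+M1)/6=441/128
seg 1: a=3, c=M1/2=-171/256, d=(M2−M1)/(6·1)=-113/256, b=Δ1−h1·(2M1+M2)/6=135/64
seg 2: a=4, c=M2/2=-255/128, d=(M3−M2)/(6·2)=521/1024, b=Δ2−h2·(2M2+M3)/6=-141/256
seg 3: a=-1, c=M3/2=543/512, d=(M4−M3)/(6·2)=-181/1024, b=Δ3−h3·(2M3+M4)/6=-309/128
t_q=1/2 → seg 0, τ=1/2; S=-3+441/128·τ+0·τ²+-57/512·τ³=-5289/4096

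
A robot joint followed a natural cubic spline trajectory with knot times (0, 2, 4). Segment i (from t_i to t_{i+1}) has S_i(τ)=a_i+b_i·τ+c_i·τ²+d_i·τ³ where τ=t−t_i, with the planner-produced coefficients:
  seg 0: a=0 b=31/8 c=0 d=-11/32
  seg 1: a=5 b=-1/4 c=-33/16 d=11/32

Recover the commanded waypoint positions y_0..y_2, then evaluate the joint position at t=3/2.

y_0 = S_0(0) = a_0 = 0
y_1 = S_1(0) = a_1 = 5
y_2 = S_1(2) = -1
t_q=3/2 is in segment 0 (τ=3/2); S_0(τ)=1191/256

y_0=0 y_1=5 y_2=-1
S(3/2) = 1191/256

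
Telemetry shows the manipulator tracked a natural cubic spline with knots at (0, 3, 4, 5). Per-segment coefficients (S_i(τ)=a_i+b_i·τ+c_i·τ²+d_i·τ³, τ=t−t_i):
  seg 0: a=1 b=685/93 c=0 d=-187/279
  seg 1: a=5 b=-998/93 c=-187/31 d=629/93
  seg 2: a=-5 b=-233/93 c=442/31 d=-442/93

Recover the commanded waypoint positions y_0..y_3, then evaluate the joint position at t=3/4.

y_0 = S_0(0) = a_0 = 1
y_1 = S_1(0) = a_1 = 5
y_2 = S_2(0) = a_2 = -5
y_3 = S_2(1) = 2
t_q=3/4 is in segment 0 (τ=3/4); S_0(τ)=12383/1984

y_0=1 y_1=5 y_2=-5 y_3=2
S(3/4) = 12383/1984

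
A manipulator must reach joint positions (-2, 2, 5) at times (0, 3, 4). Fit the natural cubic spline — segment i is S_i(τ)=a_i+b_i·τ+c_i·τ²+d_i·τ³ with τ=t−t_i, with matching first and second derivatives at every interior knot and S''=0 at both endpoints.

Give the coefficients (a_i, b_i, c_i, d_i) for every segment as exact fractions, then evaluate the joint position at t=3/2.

  seg 0: a=-2 b=17/24 c=0 d=5/72
  seg 1: a=2 b=31/12 c=5/8 d=-5/24
S(3/2) = -45/64

Δ: Δ0=4/3, Δ1=3
row 1: diag=8, rhs=10; c'=1/8, d'=5/4
back: M1=5/4
M: M0=0, M1=5/4, M2=0
seg 0: a=-2, c=M0/2=0, d=(M1−M0)/(6·3)=5/72, b=Δ0−h0·(2M0+M1)/6=17/24
seg 1: a=2, c=M1/2=5/8, d=(M2−M1)/(6·1)=-5/24, b=Δ1−h1·(2M1+M2)/6=31/12
t_q=3/2 → seg 0, τ=3/2; S=-2+17/24·τ+0·τ²+5/72·τ³=-45/64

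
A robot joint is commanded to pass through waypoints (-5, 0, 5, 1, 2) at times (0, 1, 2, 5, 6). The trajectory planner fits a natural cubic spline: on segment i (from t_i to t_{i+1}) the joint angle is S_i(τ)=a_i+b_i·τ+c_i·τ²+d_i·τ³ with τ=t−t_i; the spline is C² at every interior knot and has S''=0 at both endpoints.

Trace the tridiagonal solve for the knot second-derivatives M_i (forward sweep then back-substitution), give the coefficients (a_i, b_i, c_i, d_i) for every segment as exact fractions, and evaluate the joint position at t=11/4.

  seg 0: a=-5 b=3007/636 c=0 d=173/636
  seg 1: a=0 b=1763/318 c=173/212 d=-865/636
  seg 2: a=5 b=1969/636 c=-173/53 d=379/636
  seg 3: a=1 b=-127/318 c=445/212 d=-445/636
S(11/4) = 77843/13568

Δ: Δ0=5, Δ1=5, Δ2=-4/3, Δ3=1
row 1: diag=4, rhs=0; c'=1/4, d'=0
row 2: denom=8−1·1/4=31/4; d'=(-38−1·0)/(31/4)=-152/31
row 3: denom=8−3·12/31=212/31; d'=(14−3·-152/31)/(212/31)=445/106
back: M3=445/106
back: M2=-152/31−12/31·445/106=-346/53
back: M1=0−1/4·-346/53=173/106
M: M0=0, M1=173/106, M2=-346/53, M3=445/106, M4=0
seg 0: a=-5, c=M0/2=0, d=(M1−M0)/(6·1)=173/636, b=Δ0−h0·(2M0+M1)/6=3007/636
seg 1: a=0, c=M1/2=173/212, d=(M2−M1)/(6·1)=-865/636, b=Δ1−h1·(2M1+M2)/6=1763/318
seg 2: a=5, c=M2/2=-173/53, d=(M3−M2)/(6·3)=379/636, b=Δ2−h2·(2M2+M3)/6=1969/636
seg 3: a=1, c=M3/2=445/212, d=(M4−M3)/(6·1)=-445/636, b=Δ3−h3·(2M3+M4)/6=-127/318
t_q=11/4 → seg 2, τ=3/4; S=5+1969/636·τ+-173/53·τ²+379/636·τ³=77843/13568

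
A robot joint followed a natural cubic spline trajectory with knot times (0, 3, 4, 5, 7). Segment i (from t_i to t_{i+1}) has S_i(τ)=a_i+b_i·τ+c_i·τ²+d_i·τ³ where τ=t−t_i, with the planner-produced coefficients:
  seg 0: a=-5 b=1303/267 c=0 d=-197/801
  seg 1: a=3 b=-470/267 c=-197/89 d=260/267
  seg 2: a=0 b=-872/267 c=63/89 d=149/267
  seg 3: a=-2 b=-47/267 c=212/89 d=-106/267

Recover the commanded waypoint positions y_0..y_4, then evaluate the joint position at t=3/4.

y_0 = S_0(0) = a_0 = -5
y_1 = S_1(0) = a_1 = 3
y_2 = S_2(0) = a_2 = 0
y_3 = S_3(0) = a_3 = -2
y_4 = S_3(2) = 4
t_q=3/4 is in segment 0 (τ=3/4); S_0(τ)=-8223/5696

y_0=-5 y_1=3 y_2=0 y_3=-2 y_4=4
S(3/4) = -8223/5696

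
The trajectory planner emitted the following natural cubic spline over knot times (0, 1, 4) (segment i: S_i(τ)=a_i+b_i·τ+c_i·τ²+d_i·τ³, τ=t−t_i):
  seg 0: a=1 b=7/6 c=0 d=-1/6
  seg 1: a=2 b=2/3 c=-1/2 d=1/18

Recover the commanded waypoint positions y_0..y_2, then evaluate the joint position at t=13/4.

y_0=1 y_1=2 y_2=1
S(13/4) = 205/128

y_0 = S_0(0) = a_0 = 1
y_1 = S_1(0) = a_1 = 2
y_2 = S_1(3) = 1
t_q=13/4 is in segment 1 (τ=9/4); S_1(τ)=205/128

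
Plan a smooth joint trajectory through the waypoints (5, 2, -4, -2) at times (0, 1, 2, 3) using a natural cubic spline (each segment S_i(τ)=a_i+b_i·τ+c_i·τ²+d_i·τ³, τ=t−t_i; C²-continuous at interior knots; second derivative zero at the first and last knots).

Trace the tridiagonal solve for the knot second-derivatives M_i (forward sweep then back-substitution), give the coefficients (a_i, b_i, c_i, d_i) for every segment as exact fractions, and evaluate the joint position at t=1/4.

Δ: Δ0=-3, Δ1=-6, Δ2=2
row 1: diag=4, rhs=-18; c'=1/4, d'=-9/2
row 2: denom=4−1·1/4=15/4; d'=(48−1·-9/2)/(15/4)=14
back: M2=14
back: M1=-9/2−1/4·14=-8
M: M0=0, M1=-8, M2=14, M3=0
seg 0: a=5, c=M0/2=0, d=(M1−M0)/(6·1)=-4/3, b=Δ0−h0·(2M0+M1)/6=-5/3
seg 1: a=2, c=M1/2=-4, d=(M2−M1)/(6·1)=11/3, b=Δ1−h1·(2M1+M2)/6=-17/3
seg 2: a=-4, c=M2/2=7, d=(M3−M2)/(6·1)=-7/3, b=Δ2−h2·(2M2+M3)/6=-8/3
t_q=1/4 → seg 0, τ=1/4; S=5+-5/3·τ+0·τ²+-4/3·τ³=73/16

  seg 0: a=5 b=-5/3 c=0 d=-4/3
  seg 1: a=2 b=-17/3 c=-4 d=11/3
  seg 2: a=-4 b=-8/3 c=7 d=-7/3
S(1/4) = 73/16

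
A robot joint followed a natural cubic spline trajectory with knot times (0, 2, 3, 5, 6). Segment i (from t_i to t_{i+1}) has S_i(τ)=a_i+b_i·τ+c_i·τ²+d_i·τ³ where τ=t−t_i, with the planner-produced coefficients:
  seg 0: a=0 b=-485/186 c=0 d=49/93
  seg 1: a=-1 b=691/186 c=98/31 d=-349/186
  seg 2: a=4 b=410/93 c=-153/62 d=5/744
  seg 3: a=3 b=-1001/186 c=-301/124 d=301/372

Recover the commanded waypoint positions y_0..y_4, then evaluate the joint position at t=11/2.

y_0=0 y_1=-1 y_2=4 y_3=3 y_4=-4
S(11/2) = -195/992

y_0 = S_0(0) = a_0 = 0
y_1 = S_1(0) = a_1 = -1
y_2 = S_2(0) = a_2 = 4
y_3 = S_3(0) = a_3 = 3
y_4 = S_3(1) = -4
t_q=11/2 is in segment 3 (τ=1/2); S_3(τ)=-195/992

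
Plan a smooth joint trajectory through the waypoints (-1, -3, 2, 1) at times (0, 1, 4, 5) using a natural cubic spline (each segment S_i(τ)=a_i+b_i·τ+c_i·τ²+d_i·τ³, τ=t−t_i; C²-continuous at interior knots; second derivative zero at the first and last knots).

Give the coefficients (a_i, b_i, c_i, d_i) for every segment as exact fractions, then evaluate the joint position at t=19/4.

  seg 0: a=-1 b=-442/165 c=0 d=112/165
  seg 1: a=-3 b=-106/165 c=112/55 d=-19/45
  seg 2: a=2 b=29/165 c=-97/55 d=97/165
S(19/4) = 977/704

Δ: Δ0=-2, Δ1=5/3, Δ2=-1
row 1: diag=8, rhs=22; c'=3/8, d'=11/4
row 2: denom=8−3·3/8=55/8; d'=(-16−3·11/4)/(55/8)=-194/55
back: M2=-194/55
back: M1=11/4−3/8·-194/55=224/55
M: M0=0, M1=224/55, M2=-194/55, M3=0
seg 0: a=-1, c=M0/2=0, d=(M1−M0)/(6·1)=112/165, b=Δ0−h0·(2M0+M1)/6=-442/165
seg 1: a=-3, c=M1/2=112/55, d=(M2−M1)/(6·3)=-19/45, b=Δ1−h1·(2M1+M2)/6=-106/165
seg 2: a=2, c=M2/2=-97/55, d=(M3−M2)/(6·1)=97/165, b=Δ2−h2·(2M2+M3)/6=29/165
t_q=19/4 → seg 2, τ=3/4; S=2+29/165·τ+-97/55·τ²+97/165·τ³=977/704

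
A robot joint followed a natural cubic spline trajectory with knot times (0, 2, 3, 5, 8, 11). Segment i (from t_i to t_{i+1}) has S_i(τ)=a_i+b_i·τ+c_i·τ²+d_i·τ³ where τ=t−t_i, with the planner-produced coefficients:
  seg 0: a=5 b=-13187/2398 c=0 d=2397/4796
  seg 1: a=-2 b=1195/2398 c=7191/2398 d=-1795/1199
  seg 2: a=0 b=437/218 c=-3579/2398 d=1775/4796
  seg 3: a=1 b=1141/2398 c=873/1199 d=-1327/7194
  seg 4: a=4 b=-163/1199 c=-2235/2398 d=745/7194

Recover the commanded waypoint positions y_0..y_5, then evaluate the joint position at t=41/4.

y_0=5 y_1=-2 y_2=0 y_3=1 y_4=4 y_5=-2
S(41/4) = 23839/153472

y_0 = S_0(0) = a_0 = 5
y_1 = S_1(0) = a_1 = -2
y_2 = S_2(0) = a_2 = 0
y_3 = S_3(0) = a_3 = 1
y_4 = S_4(0) = a_4 = 4
y_5 = S_4(3) = -2
t_q=41/4 is in segment 4 (τ=9/4); S_4(τ)=23839/153472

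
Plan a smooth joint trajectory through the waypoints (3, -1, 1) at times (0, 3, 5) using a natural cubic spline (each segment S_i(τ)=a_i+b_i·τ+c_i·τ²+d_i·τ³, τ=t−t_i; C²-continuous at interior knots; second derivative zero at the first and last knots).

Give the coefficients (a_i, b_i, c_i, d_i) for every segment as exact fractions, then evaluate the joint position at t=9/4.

Δ: Δ0=-4/3, Δ1=1
row 1: diag=10, rhs=14; c'=1/5, d'=7/5
back: M1=7/5
M: M0=0, M1=7/5, M2=0
seg 0: a=3, c=M0/2=0, d=(M1−M0)/(6·3)=7/90, b=Δ0−h0·(2M0+M1)/6=-61/30
seg 1: a=-1, c=M1/2=7/10, d=(M2−M1)/(6·2)=-7/60, b=Δ1−h1·(2M1+M2)/6=1/15
t_q=9/4 → seg 0, τ=9/4; S=3+-61/30·τ+0·τ²+7/90·τ³=-441/640

  seg 0: a=3 b=-61/30 c=0 d=7/90
  seg 1: a=-1 b=1/15 c=7/10 d=-7/60
S(9/4) = -441/640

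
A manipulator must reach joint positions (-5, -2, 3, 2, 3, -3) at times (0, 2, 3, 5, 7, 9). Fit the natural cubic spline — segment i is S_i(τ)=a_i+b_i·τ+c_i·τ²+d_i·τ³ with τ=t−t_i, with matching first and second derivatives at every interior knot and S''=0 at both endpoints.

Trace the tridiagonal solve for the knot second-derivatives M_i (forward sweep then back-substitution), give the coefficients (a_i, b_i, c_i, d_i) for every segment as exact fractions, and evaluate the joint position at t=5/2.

Δ: Δ0=3/2, Δ1=5, Δ2=-1/2, Δ3=1/2, Δ4=-3
row 1: diag=6, rhs=21; c'=1/6, d'=7/2
row 2: denom=6−1·1/6=35/6; d'=(-33−1·7/2)/(35/6)=-219/35
row 3: denom=8−2·12/35=256/35; d'=(6−2·-219/35)/(256/35)=81/32
row 4: denom=8−2·35/128=477/64; d'=(-21−2·81/32)/(477/64)=-556/159
back: M4=-556/159
back: M3=81/32−35/128·-556/159=1109/318
back: M2=-219/35−12/35·1109/318=-395/53
back: M1=7/2−1/6·-395/53=754/159
M: M0=0, M1=754/159, M2=-395/53, M3=1109/318, M4=-556/159, M5=0
seg 0: a=-5, c=M0/2=0, d=(M1−M0)/(6·2)=377/954, b=Δ0−h0·(2M0+M1)/6=-77/954
seg 1: a=-2, c=M1/2=377/159, d=(M2−M1)/(6·1)=-1939/954, b=Δ1−h1·(2M1+M2)/6=4447/954
seg 2: a=3, c=M2/2=-395/106, d=(M3−M2)/(6·2)=3479/3816, b=Δ2−h2·(2M2+M3)/6=1577/477
seg 3: a=2, c=M3/2=1109/636, d=(M4−M3)/(6·2)=-2221/3816, b=Δ3−h3·(2M3+M4)/6=-629/954
seg 4: a=3, c=M4/2=-278/159, d=(M5−M4)/(6·2)=139/477, b=Δ4−h4·(2M4+M5)/6=-319/477
t_q=5/2 → seg 1, τ=1/2; S=-2+4447/954·τ+377/159·τ²+-1939/954·τ³=1703/2544

  seg 0: a=-5 b=-77/954 c=0 d=377/954
  seg 1: a=-2 b=4447/954 c=377/159 d=-1939/954
  seg 2: a=3 b=1577/477 c=-395/106 d=3479/3816
  seg 3: a=2 b=-629/954 c=1109/636 d=-2221/3816
  seg 4: a=3 b=-319/477 c=-278/159 d=139/477
S(5/2) = 1703/2544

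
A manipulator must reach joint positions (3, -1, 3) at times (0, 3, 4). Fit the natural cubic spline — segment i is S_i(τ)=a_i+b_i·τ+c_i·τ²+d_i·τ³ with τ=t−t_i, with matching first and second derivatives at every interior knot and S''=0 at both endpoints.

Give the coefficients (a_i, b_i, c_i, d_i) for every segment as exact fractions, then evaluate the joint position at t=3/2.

Δ: Δ0=-4/3, Δ1=4
row 1: diag=8, rhs=32; c'=1/8, d'=4
back: M1=4
M: M0=0, M1=4, M2=0
seg 0: a=3, c=M0/2=0, d=(M1−M0)/(6·3)=2/9, b=Δ0−h0·(2M0+M1)/6=-10/3
seg 1: a=-1, c=M1/2=2, d=(M2−M1)/(6·1)=-2/3, b=Δ1−h1·(2M1+M2)/6=8/3
t_q=3/2 → seg 0, τ=3/2; S=3+-10/3·τ+0·τ²+2/9·τ³=-5/4

  seg 0: a=3 b=-10/3 c=0 d=2/9
  seg 1: a=-1 b=8/3 c=2 d=-2/3
S(3/2) = -5/4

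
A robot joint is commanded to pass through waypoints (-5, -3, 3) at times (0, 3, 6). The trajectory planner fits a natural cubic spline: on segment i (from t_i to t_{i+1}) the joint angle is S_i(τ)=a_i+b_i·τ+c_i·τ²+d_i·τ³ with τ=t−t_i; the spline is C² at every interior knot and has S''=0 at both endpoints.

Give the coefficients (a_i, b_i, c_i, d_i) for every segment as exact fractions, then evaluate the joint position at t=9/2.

Δ: Δ0=2/3, Δ1=2
row 1: diag=12, rhs=8; c'=1/4, d'=2/3
back: M1=2/3
M: M0=0, M1=2/3, M2=0
seg 0: a=-5, c=M0/2=0, d=(M1−M0)/(6·3)=1/27, b=Δ0−h0·(2M0+M1)/6=1/3
seg 1: a=-3, c=M1/2=1/3, d=(M2−M1)/(6·3)=-1/27, b=Δ1−h1·(2M1+M2)/6=4/3
t_q=9/2 → seg 1, τ=3/2; S=-3+4/3·τ+1/3·τ²+-1/27·τ³=-3/8

  seg 0: a=-5 b=1/3 c=0 d=1/27
  seg 1: a=-3 b=4/3 c=1/3 d=-1/27
S(9/2) = -3/8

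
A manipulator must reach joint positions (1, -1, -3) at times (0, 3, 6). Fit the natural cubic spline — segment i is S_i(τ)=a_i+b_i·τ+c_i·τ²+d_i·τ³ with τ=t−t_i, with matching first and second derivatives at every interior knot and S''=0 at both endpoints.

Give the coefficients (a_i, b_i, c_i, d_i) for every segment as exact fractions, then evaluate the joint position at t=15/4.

  seg 0: a=1 b=-2/3 c=0 d=0
  seg 1: a=-1 b=-2/3 c=0 d=0
S(15/4) = -3/2

Δ: Δ0=-2/3, Δ1=-2/3
row 1: diag=12, rhs=0; c'=1/4, d'=0
back: M1=0
M: M0=0, M1=0, M2=0
seg 0: a=1, c=M0/2=0, d=(M1−M0)/(6·3)=0, b=Δ0−h0·(2M0+M1)/6=-2/3
seg 1: a=-1, c=M1/2=0, d=(M2−M1)/(6·3)=0, b=Δ1−h1·(2M1+M2)/6=-2/3
t_q=15/4 → seg 1, τ=3/4; S=-1+-2/3·τ+0·τ²+0·τ³=-3/2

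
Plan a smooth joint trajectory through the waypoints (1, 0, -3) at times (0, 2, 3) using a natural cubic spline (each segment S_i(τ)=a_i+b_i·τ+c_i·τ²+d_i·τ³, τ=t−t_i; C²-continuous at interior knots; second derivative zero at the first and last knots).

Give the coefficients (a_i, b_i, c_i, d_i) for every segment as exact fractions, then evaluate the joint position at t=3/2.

  seg 0: a=1 b=1/3 c=0 d=-5/24
  seg 1: a=0 b=-13/6 c=-5/4 d=5/12
S(3/2) = 51/64

Δ: Δ0=-1/2, Δ1=-3
row 1: diag=6, rhs=-15; c'=1/6, d'=-5/2
back: M1=-5/2
M: M0=0, M1=-5/2, M2=0
seg 0: a=1, c=M0/2=0, d=(M1−M0)/(6·2)=-5/24, b=Δ0−h0·(2M0+M1)/6=1/3
seg 1: a=0, c=M1/2=-5/4, d=(M2−M1)/(6·1)=5/12, b=Δ1−h1·(2M1+M2)/6=-13/6
t_q=3/2 → seg 0, τ=3/2; S=1+1/3·τ+0·τ²+-5/24·τ³=51/64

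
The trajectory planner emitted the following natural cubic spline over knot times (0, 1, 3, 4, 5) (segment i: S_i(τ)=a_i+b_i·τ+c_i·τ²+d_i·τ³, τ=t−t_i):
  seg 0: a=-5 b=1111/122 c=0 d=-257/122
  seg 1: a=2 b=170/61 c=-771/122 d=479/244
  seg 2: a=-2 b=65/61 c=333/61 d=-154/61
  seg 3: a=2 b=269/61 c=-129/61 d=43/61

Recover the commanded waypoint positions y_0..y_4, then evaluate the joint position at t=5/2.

y_0=-5 y_1=2 y_2=-2 y_3=2 y_4=5
S(5/2) = -2759/1952

y_0 = S_0(0) = a_0 = -5
y_1 = S_1(0) = a_1 = 2
y_2 = S_2(0) = a_2 = -2
y_3 = S_3(0) = a_3 = 2
y_4 = S_3(1) = 5
t_q=5/2 is in segment 1 (τ=3/2); S_1(τ)=-2759/1952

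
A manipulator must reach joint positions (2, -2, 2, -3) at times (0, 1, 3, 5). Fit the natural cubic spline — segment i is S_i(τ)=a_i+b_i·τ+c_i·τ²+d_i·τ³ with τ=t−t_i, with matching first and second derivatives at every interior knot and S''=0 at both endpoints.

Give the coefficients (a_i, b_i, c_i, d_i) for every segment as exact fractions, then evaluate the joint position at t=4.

  seg 0: a=2 b=-233/44 c=0 d=57/44
  seg 1: a=-2 b=-31/22 c=171/44 d=-12/11
  seg 2: a=2 b=23/22 c=-117/44 d=39/88
S(4) = 73/88

Δ: Δ0=-4, Δ1=2, Δ2=-5/2
row 1: diag=6, rhs=36; c'=1/3, d'=6
row 2: denom=8−2·1/3=22/3; d'=(-27−2·6)/(22/3)=-117/22
back: M2=-117/22
back: M1=6−1/3·-117/22=171/22
M: M0=0, M1=171/22, M2=-117/22, M3=0
seg 0: a=2, c=M0/2=0, d=(M1−M0)/(6·1)=57/44, b=Δ0−h0·(2M0+M1)/6=-233/44
seg 1: a=-2, c=M1/2=171/44, d=(M2−M1)/(6·2)=-12/11, b=Δ1−h1·(2M1+M2)/6=-31/22
seg 2: a=2, c=M2/2=-117/44, d=(M3−M2)/(6·2)=39/88, b=Δ2−h2·(2M2+M3)/6=23/22
t_q=4 → seg 2, τ=1; S=2+23/22·τ+-117/44·τ²+39/88·τ³=73/88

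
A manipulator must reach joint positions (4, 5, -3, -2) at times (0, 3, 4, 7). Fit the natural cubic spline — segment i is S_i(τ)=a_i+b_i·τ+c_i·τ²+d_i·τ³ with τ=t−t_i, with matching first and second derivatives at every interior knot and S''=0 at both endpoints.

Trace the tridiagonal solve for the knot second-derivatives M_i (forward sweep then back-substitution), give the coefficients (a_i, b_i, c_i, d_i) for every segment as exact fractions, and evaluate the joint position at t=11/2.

Δ: Δ0=1/3, Δ1=-8, Δ2=1/3
row 1: diag=8, rhs=-50; c'=1/8, d'=-25/4
row 2: denom=8−1·1/8=63/8; d'=(50−1·-25/4)/(63/8)=50/7
back: M2=50/7
back: M1=-25/4−1/8·50/7=-50/7
M: M0=0, M1=-50/7, M2=50/7, M3=0
seg 0: a=4, c=M0/2=0, d=(M1−M0)/(6·3)=-25/63, b=Δ0−h0·(2M0+M1)/6=82/21
seg 1: a=5, c=M1/2=-25/7, d=(M2−M1)/(6·1)=50/21, b=Δ1−h1·(2M1+M2)/6=-143/21
seg 2: a=-3, c=M2/2=25/7, d=(M3−M2)/(6·3)=-25/63, b=Δ2−h2·(2M2+M3)/6=-143/21
t_q=11/2 → seg 2, τ=3/2; S=-3+-143/21·τ+25/7·τ²+-25/63·τ³=-365/56

  seg 0: a=4 b=82/21 c=0 d=-25/63
  seg 1: a=5 b=-143/21 c=-25/7 d=50/21
  seg 2: a=-3 b=-143/21 c=25/7 d=-25/63
S(11/2) = -365/56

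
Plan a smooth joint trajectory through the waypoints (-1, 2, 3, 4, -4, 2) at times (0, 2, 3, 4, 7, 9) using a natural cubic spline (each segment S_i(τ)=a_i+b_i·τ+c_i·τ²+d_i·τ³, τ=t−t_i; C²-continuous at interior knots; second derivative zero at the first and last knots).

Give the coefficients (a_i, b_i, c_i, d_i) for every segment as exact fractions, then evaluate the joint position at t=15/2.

Δ: Δ0=3/2, Δ1=1, Δ2=1, Δ3=-8/3, Δ4=3
row 1: diag=6, rhs=-3; c'=1/6, d'=-1/2
row 2: denom=4−1·1/6=23/6; d'=(0−1·-1/2)/(23/6)=3/23
row 3: denom=8−1·6/23=178/23; d'=(-22−1·3/23)/(178/23)=-509/178
row 4: denom=10−3·69/178=1573/178; d'=(34−3·-509/178)/(1573/178)=53/11
back: M4=53/11
back: M3=-509/178−69/178·53/11=-52/11
back: M2=3/23−6/23·-52/11=15/11
back: M1=-1/2−1/6·15/11=-8/11
M: M0=0, M1=-8/11, M2=15/11, M3=-52/11, M4=53/11, M5=0
seg 0: a=-1, c=M0/2=0, d=(M1−M0)/(6·2)=-2/33, b=Δ0−h0·(2M0+M1)/6=115/66
seg 1: a=2, c=M1/2=-4/11, d=(M2−M1)/(6·1)=23/66, b=Δ1−h1·(2M1+M2)/6=67/66
seg 2: a=3, c=M2/2=15/22, d=(M3−M2)/(6·1)=-67/66, b=Δ2−h2·(2M2+M3)/6=4/3
seg 3: a=4, c=M3/2=-26/11, d=(M4−M3)/(6·3)=35/66, b=Δ3−h3·(2M3+M4)/6=-23/66
seg 4: a=-4, c=M4/2=53/22, d=(M5−M4)/(6·2)=-53/132, b=Δ4−h4·(2M4+M5)/6=-7/33
t_q=15/2 → seg 4, τ=1/2; S=-4+-7/33·τ+53/22·τ²+-53/132·τ³=-1251/352

  seg 0: a=-1 b=115/66 c=0 d=-2/33
  seg 1: a=2 b=67/66 c=-4/11 d=23/66
  seg 2: a=3 b=4/3 c=15/22 d=-67/66
  seg 3: a=4 b=-23/66 c=-26/11 d=35/66
  seg 4: a=-4 b=-7/33 c=53/22 d=-53/132
S(15/2) = -1251/352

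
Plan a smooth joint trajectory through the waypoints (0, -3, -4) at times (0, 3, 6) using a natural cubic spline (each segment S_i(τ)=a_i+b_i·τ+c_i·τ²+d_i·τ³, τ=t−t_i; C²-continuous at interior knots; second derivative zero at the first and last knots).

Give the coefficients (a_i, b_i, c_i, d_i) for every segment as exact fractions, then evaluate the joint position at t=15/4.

  seg 0: a=0 b=-7/6 c=0 d=1/54
  seg 1: a=-3 b=-2/3 c=1/6 d=-1/54
S(15/4) = -437/128

Δ: Δ0=-1, Δ1=-1/3
row 1: diag=12, rhs=4; c'=1/4, d'=1/3
back: M1=1/3
M: M0=0, M1=1/3, M2=0
seg 0: a=0, c=M0/2=0, d=(M1−M0)/(6·3)=1/54, b=Δ0−h0·(2M0+M1)/6=-7/6
seg 1: a=-3, c=M1/2=1/6, d=(M2−M1)/(6·3)=-1/54, b=Δ1−h1·(2M1+M2)/6=-2/3
t_q=15/4 → seg 1, τ=3/4; S=-3+-2/3·τ+1/6·τ²+-1/54·τ³=-437/128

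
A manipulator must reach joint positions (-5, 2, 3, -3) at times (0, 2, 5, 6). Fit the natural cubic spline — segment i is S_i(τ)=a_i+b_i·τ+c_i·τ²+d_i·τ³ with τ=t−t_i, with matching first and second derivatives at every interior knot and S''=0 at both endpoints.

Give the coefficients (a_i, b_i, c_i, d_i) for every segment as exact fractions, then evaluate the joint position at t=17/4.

Δ: Δ0=7/2, Δ1=1/3, Δ2=-6
row 1: diag=10, rhs=-19; c'=3/10, d'=-19/10
row 2: denom=8−3·3/10=71/10; d'=(-38−3·-19/10)/(71/10)=-323/71
back: M2=-323/71
back: M1=-19/10−3/10·-323/71=-38/71
M: M0=0, M1=-38/71, M2=-323/71, M3=0
seg 0: a=-5, c=M0/2=0, d=(M1−M0)/(6·2)=-19/426, b=Δ0−h0·(2M0+M1)/6=1567/426
seg 1: a=2, c=M1/2=-19/71, d=(M2−M1)/(6·3)=-95/426, b=Δ1−h1·(2M1+M2)/6=1339/426
seg 2: a=3, c=M2/2=-323/142, d=(M3−M2)/(6·1)=323/426, b=Δ2−h2·(2M2+M3)/6=-955/213
t_q=17/4 → seg 1, τ=9/4; S=2+1339/426·τ+-19/71·τ²+-95/426·τ³=47051/9088

  seg 0: a=-5 b=1567/426 c=0 d=-19/426
  seg 1: a=2 b=1339/426 c=-19/71 d=-95/426
  seg 2: a=3 b=-955/213 c=-323/142 d=323/426
S(17/4) = 47051/9088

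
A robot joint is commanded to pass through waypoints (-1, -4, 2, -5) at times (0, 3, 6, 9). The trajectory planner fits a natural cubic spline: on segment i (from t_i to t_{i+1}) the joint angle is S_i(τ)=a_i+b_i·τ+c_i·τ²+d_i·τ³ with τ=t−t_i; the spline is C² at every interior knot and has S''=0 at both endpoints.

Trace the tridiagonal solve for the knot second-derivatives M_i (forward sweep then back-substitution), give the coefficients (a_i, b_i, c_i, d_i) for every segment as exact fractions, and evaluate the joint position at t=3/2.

  seg 0: a=-1 b=-94/45 c=0 d=49/405
  seg 1: a=-4 b=53/45 c=49/45 d=-22/81
  seg 2: a=2 b=17/45 c=-61/45 d=61/405
S(3/2) = -149/40

Δ: Δ0=-1, Δ1=2, Δ2=-7/3
row 1: diag=12, rhs=18; c'=1/4, d'=3/2
row 2: denom=12−3·1/4=45/4; d'=(-26−3·3/2)/(45/4)=-122/45
back: M2=-122/45
back: M1=3/2−1/4·-122/45=98/45
M: M0=0, M1=98/45, M2=-122/45, M3=0
seg 0: a=-1, c=M0/2=0, d=(M1−M0)/(6·3)=49/405, b=Δ0−h0·(2M0+M1)/6=-94/45
seg 1: a=-4, c=M1/2=49/45, d=(M2−M1)/(6·3)=-22/81, b=Δ1−h1·(2M1+M2)/6=53/45
seg 2: a=2, c=M2/2=-61/45, d=(M3−M2)/(6·3)=61/405, b=Δ2−h2·(2M2+M3)/6=17/45
t_q=3/2 → seg 0, τ=3/2; S=-1+-94/45·τ+0·τ²+49/405·τ³=-149/40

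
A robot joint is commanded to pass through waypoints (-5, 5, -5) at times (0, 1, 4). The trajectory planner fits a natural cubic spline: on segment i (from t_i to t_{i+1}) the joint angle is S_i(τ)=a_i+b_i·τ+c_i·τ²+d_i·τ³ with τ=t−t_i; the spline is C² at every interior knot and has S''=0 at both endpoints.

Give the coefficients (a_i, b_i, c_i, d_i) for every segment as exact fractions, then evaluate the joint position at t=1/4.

Δ: Δ0=10, Δ1=-10/3
row 1: diag=8, rhs=-80; c'=3/8, d'=-10
back: M1=-10
M: M0=0, M1=-10, M2=0
seg 0: a=-5, c=M0/2=0, d=(M1−M0)/(6·1)=-5/3, b=Δ0−h0·(2M0+M1)/6=35/3
seg 1: a=5, c=M1/2=-5, d=(M2−M1)/(6·3)=5/9, b=Δ1−h1·(2M1+M2)/6=20/3
t_q=1/4 → seg 0, τ=1/4; S=-5+35/3·τ+0·τ²+-5/3·τ³=-135/64

  seg 0: a=-5 b=35/3 c=0 d=-5/3
  seg 1: a=5 b=20/3 c=-5 d=5/9
S(1/4) = -135/64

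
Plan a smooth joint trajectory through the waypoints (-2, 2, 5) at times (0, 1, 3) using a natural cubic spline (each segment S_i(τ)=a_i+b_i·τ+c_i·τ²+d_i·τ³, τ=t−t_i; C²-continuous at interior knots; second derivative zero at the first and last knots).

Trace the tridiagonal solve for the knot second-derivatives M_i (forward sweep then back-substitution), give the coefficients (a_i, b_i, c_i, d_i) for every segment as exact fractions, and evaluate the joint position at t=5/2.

  seg 0: a=-2 b=53/12 c=0 d=-5/12
  seg 1: a=2 b=19/6 c=-5/4 d=5/24
S(5/2) = 297/64

Δ: Δ0=4, Δ1=3/2
row 1: diag=6, rhs=-15; c'=1/3, d'=-5/2
back: M1=-5/2
M: M0=0, M1=-5/2, M2=0
seg 0: a=-2, c=M0/2=0, d=(M1−M0)/(6·1)=-5/12, b=Δ0−h0·(2M0+M1)/6=53/12
seg 1: a=2, c=M1/2=-5/4, d=(M2−M1)/(6·2)=5/24, b=Δ1−h1·(2M1+M2)/6=19/6
t_q=5/2 → seg 1, τ=3/2; S=2+19/6·τ+-5/4·τ²+5/24·τ³=297/64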